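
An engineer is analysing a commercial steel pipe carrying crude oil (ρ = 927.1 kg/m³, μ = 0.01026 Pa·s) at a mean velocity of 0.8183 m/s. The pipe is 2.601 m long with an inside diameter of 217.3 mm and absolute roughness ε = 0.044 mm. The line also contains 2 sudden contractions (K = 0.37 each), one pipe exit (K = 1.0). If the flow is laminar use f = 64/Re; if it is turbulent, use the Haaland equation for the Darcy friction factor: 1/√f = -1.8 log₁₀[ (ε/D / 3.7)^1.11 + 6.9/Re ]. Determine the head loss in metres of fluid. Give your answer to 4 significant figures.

h_f ≈ 0.07063 m

Reynolds number Re = ρVD/μ = 927.1 · 0.8183 · 0.2173 / 0.0103 = 1.607e+04.
Re > 4000 → turbulent. Relative roughness ε/D = 4.4e-05/0.2173 = 0.000202. Haaland: 1/√f = -1.8 log₁₀[(0.000202/3.7)^1.11 + 6.9/1.607e+04] = -1.8 log₁₀[1.86e-05 + 0.000429] = 6.028, so f = 0.02752.
Total minor-loss coefficient ΣK = 2·0.37 + 1·1 = 1.74.
ΔP = [f·L/D + ΣK]·(ρV²/2) = [0.02752·2.601/0.2173 + 1.74]·(927.1·0.8183²/2) = [0.3294 + 1.74]·310.4 = 642.4 Pa.
Head loss h_f = ΔP/(ρg) = 642.4/(927.1·9.81) = 0.07063 m.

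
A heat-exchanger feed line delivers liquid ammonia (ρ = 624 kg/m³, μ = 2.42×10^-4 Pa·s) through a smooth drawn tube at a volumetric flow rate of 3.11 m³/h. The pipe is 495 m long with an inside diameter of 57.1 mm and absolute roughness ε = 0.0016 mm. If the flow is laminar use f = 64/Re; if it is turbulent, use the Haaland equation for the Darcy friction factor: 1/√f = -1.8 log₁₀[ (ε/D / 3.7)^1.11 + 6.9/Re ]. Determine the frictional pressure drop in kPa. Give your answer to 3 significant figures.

ΔP ≈ 6.41 kPa

Q = 3.11 m³/h = 3.11/3600 = 0.0008639 m³/s.
Cross-sectional area A = πD²/4 = π(0.0571)²/4 = 0.002561 m²; mean velocity V = Q/A = 0.0008639/0.002561 = 0.3374 m/s.
Reynolds number Re = ρVD/μ = 624 · 0.3374 · 0.0571 / 0.000242 = 4.967e+04.
Re > 4000 → turbulent. Relative roughness ε/D = 1.6e-06/0.0571 = 2.8e-05. Haaland: 1/√f = -1.8 log₁₀[(2.8e-05/3.7)^1.11 + 6.9/4.967e+04] = -1.8 log₁₀[2.07e-06 + 0.000139] = 6.931, so f = 0.02081.
Darcy-Weisbach: ΔP = f(L/D)(ρV²/2) = 0.02081·(495/0.0571)·(624·0.3374²/2) = 0.02081·8669·35.51 = 6407 Pa.
ΔP = 6407 Pa = 6.41 kPa.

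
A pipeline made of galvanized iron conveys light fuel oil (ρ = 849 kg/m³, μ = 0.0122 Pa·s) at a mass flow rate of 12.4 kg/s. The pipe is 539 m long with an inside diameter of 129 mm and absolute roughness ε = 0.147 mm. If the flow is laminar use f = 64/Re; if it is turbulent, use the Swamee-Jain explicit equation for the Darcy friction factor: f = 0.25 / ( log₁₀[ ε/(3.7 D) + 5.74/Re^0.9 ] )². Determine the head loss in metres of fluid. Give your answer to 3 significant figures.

A = πD²/4 = π(0.129)²/4 = 0.01307 m²; mean velocity V = ṁ/(ρA) = 12.4/(849 · 0.01307) = 1.117 m/s.
Reynolds number Re = ρVD/μ = 849 · 1.117 · 0.129 / 0.0122 = 1.003e+04.
Re > 4000 → turbulent. Relative roughness ε/D = 0.000147/0.129 = 0.00114. Swamee-Jain: f = 0.25/(log₁₀[0.00114/3.7 + 5.74/1.003e+04^0.9])² = 0.25/(log₁₀[0.000308 + 0.00144])² = 0.25/(-2.758)² = 0.03287.
Darcy-Weisbach: ΔP = f(L/D)(ρV²/2) = 0.03287·(539/0.129)·(849·1.117²/2) = 0.03287·4178·530.1 = 7.28e+04 Pa.
Head loss h_f = ΔP/(ρg) = 7.28e+04/(849·9.81) = 8.74 m.

h_f ≈ 8.74 m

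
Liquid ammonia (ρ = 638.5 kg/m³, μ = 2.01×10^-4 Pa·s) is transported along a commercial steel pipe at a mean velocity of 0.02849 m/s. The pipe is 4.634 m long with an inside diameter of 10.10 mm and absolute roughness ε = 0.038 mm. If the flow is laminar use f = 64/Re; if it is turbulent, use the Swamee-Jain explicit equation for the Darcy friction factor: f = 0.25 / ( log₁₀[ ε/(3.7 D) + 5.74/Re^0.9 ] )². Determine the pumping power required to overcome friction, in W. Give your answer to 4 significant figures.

Reynolds number Re = ρVD/μ = 638.5 · 0.02849 · 0.0101 / 0.000201 = 914.1.
Re < 2300 → laminar flow, so f = 64/Re = 64/914.1 = 0.07002 (the turbulent correlation is not needed).
Darcy-Weisbach: ΔP = f(L/D)(ρV²/2) = 0.07002·(4.634/0.0101)·(638.5·0.02849²/2) = 0.07002·458.8·0.2591 = 8.324 Pa.
Q = V·A = 0.02849·8.012e-05 = 2.283e-06 m³/s.
Pumping power P = QΔP = 2.283e-06·8.324 = 1.9001×10^-5 W = 1.900×10^-5 W.

P ≈ 1.900×10^-5 W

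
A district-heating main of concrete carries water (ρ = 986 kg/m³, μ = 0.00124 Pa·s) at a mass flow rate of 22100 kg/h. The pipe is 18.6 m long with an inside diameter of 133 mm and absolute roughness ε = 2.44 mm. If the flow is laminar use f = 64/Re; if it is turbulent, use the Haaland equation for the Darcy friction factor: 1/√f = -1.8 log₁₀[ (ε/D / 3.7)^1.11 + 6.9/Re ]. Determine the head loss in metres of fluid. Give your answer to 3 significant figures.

h_f ≈ 0.0687 m

ṁ = 22100 kg/h = 22100/3600 = 6.139 kg/s.
A = πD²/4 = π(0.133)²/4 = 0.01389 m²; mean velocity V = ṁ/(ρA) = 6.139/(986 · 0.01389) = 0.4481 m/s.
Reynolds number Re = ρVD/μ = 986 · 0.4481 · 0.133 / 0.00124 = 4.739e+04.
Re > 4000 → turbulent. Relative roughness ε/D = 0.00244/0.133 = 0.0183. Haaland: 1/√f = -1.8 log₁₀[(0.0183/3.7)^1.11 + 6.9/4.739e+04] = -1.8 log₁₀[0.00277 + 0.000146] = 4.565, so f = 0.04799.
Darcy-Weisbach: ΔP = f(L/D)(ρV²/2) = 0.04799·(18.6/0.133)·(986·0.4481²/2) = 0.04799·139.8·99.01 = 664.6 Pa.
Head loss h_f = ΔP/(ρg) = 664.6/(986·9.81) = 0.0687 m.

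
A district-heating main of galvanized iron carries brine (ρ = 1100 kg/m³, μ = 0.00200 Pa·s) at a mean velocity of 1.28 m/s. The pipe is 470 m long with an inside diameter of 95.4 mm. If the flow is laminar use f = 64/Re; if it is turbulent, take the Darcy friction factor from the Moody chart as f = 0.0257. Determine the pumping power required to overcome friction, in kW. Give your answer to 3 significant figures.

P ≈ 1.04 kW

Reynolds number Re = ρVD/μ = 1100 · 1.28 · 0.0954 / 0.002 = 6.716e+04.
Re > 4000 → turbulent; use the Moody-chart value f = 0.0257.
Darcy-Weisbach: ΔP = f(L/D)(ρV²/2) = 0.0257·(470/0.0954)·(1100·1.28²/2) = 0.0257·4927·901.1 = 1.141e+05 Pa.
Q = V·A = 1.28·0.007148 = 0.009149 m³/s.
Pumping power P = QΔP = 0.009149·1.141e+05 = 1044 W = 1.04 kW.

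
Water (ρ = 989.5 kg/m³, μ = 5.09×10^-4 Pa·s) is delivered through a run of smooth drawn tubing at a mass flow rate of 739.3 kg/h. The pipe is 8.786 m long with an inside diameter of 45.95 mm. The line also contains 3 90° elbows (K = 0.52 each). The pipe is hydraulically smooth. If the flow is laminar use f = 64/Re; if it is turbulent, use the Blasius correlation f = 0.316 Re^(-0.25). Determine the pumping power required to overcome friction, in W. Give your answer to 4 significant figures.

P ≈ 0.01196 W

ṁ = 739.3 kg/h = 739.3/3600 = 0.2054 kg/s.
A = πD²/4 = π(0.04595)²/4 = 0.001658 m²; mean velocity V = ṁ/(ρA) = 0.2054/(989.5 · 0.001658) = 0.1252 m/s.
Reynolds number Re = ρVD/μ = 989.5 · 0.1252 · 0.04595 / 0.000509 = 1.118e+04.
Re > 4000 → turbulent. Smooth-pipe (Blasius): f = 0.316 Re^(-0.25) = 0.316/(1.118e+04)^0.25 = 0.03073.
Total minor-loss coefficient ΣK = 3·0.52 = 1.56.
ΔP = [f·L/D + ΣK]·(ρV²/2) = [0.03073·8.786/0.04595 + 1.56]·(989.5·0.1252²/2) = [5.876 + 1.56]·7.749 = 57.63 Pa.
Q = ṁ/ρ = 0.2054/989.5 = 0.0002075 m³/s.
Pumping power P = QΔP = 0.0002075·57.63 = 0.011960 W = 0.01196 W.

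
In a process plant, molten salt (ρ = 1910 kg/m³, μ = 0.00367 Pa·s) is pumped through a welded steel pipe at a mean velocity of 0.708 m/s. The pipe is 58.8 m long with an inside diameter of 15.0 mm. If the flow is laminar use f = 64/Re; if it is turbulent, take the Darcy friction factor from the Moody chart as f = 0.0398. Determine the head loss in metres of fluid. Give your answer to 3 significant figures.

h_f ≈ 3.99 m

Reynolds number Re = ρVD/μ = 1910 · 0.708 · 0.015 / 0.00367 = 5527.
Re > 4000 → turbulent; use the Moody-chart value f = 0.0398.
Darcy-Weisbach: ΔP = f(L/D)(ρV²/2) = 0.0398·(58.8/0.015)·(1910·0.708²/2) = 0.0398·3920·478.7 = 7.469e+04 Pa.
Head loss h_f = ΔP/(ρg) = 7.469e+04/(1910·9.81) = 3.99 m.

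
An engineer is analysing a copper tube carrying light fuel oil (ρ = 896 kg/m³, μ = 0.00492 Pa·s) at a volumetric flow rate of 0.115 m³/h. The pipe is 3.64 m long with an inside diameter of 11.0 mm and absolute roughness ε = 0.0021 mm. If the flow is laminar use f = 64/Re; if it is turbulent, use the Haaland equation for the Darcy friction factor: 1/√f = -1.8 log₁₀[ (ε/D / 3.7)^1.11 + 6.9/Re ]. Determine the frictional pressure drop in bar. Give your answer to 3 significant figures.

ΔP ≈ 0.0159 bar

Q = 0.115 m³/h = 0.115/3600 = 3.194e-05 m³/s.
Cross-sectional area A = πD²/4 = π(0.011)²/4 = 9.503e-05 m²; mean velocity V = Q/A = 3.194e-05/9.503e-05 = 0.3361 m/s.
Reynolds number Re = ρVD/μ = 896 · 0.3361 · 0.011 / 0.00492 = 673.4.
Re < 2300 → laminar flow, so f = 64/Re = 64/673.4 = 0.09504 (the turbulent correlation is not needed).
Darcy-Weisbach: ΔP = f(L/D)(ρV²/2) = 0.09504·(3.64/0.011)·(896·0.3361²/2) = 0.09504·330.9·50.62 = 1592 Pa.
ΔP = 1592 Pa = 0.0159 bar.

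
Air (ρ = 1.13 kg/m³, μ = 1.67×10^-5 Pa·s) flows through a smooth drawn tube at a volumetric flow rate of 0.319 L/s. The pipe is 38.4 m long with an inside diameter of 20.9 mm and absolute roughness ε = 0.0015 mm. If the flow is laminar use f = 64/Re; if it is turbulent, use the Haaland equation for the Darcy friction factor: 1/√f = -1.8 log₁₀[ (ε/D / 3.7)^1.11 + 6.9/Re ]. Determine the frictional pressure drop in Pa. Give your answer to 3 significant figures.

ΔP ≈ 43.7 Pa

Q = 0.319 L/s = 0.319/1000 = 0.000319 m³/s.
Cross-sectional area A = πD²/4 = π(0.0209)²/4 = 0.0003431 m²; mean velocity V = Q/A = 0.000319/0.0003431 = 0.9298 m/s.
Reynolds number Re = ρVD/μ = 1.13 · 0.9298 · 0.0209 / 1.67e-05 = 1315.
Re < 2300 → laminar flow, so f = 64/Re = 64/1315 = 0.04867 (the turbulent correlation is not needed).
Darcy-Weisbach: ΔP = f(L/D)(ρV²/2) = 0.04867·(38.4/0.0209)·(1.13·0.9298²/2) = 0.04867·1837·0.4885 = 43.68 Pa.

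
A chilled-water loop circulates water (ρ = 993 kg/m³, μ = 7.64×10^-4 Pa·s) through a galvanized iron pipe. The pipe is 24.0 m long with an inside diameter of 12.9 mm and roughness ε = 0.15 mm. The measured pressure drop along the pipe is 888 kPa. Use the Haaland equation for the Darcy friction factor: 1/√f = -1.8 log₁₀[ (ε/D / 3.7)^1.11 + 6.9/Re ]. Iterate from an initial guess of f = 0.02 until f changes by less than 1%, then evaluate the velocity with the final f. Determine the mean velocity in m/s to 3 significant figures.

V ≈ 4.86 m/s

Rearranging Darcy-Weisbach: V = √(2·ΔP·D/(f·L·ρ)). With ε/D = 0.00015/0.0129 = 0.0116, iterate starting from f = 0.02:
  f = 0.02 → V = √(2·8.88e+05·0.0129/(0.02·24·993)) = 6.933 m/s; Re = ρVD/μ = 1.162e+05; f → 0.04043
  f = 0.04043 → V = 4.876 m/s; Re = 8.175e+04; f → 0.04062
Converged (Δf/f < 1%). With the final f = 0.04062: V = √(2·8.88e+05·0.0129/(0.04062·24·993)) = 4.865 m/s.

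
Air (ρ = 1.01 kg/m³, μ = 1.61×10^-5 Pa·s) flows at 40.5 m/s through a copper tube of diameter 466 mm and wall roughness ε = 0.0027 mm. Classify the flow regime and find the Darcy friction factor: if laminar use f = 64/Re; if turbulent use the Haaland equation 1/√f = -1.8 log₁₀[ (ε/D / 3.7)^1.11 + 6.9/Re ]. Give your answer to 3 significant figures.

f ≈ 0.0114

Re = ρVD/μ = 1.01·40.5·0.466/1.61e-05 = 1.184e+06.
Re > 4000 → turbulent. ε/D = 2.7e-06/0.466 = 5.79e-06; Haaland: 1/√f = -1.8 log₁₀[3.6e-07 + 5.83e-06] = 9.375, so f = 0.01138.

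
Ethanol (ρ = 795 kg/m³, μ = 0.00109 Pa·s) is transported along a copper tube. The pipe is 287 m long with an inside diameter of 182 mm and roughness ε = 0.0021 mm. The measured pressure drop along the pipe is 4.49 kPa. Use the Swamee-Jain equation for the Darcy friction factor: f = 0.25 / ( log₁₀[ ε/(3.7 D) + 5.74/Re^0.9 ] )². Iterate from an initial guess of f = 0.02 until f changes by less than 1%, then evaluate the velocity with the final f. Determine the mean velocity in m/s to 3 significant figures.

V ≈ 0.619 m/s

Rearranging Darcy-Weisbach: V = √(2·ΔP·D/(f·L·ρ)). With ε/D = 2.1e-06/0.182 = 1.15e-05, iterate starting from f = 0.02:
  f = 0.02 → V = √(2·4490·0.182/(0.02·287·795)) = 0.5985 m/s; Re = ρVD/μ = 7.944e+04; f → 0.01882
  f = 0.01882 → V = 0.617 m/s; Re = 8.19e+04; f → 0.01869
Converged (Δf/f < 1%). With the final f = 0.01869: V = √(2·4490·0.182/(0.01869·287·795)) = 0.619 m/s.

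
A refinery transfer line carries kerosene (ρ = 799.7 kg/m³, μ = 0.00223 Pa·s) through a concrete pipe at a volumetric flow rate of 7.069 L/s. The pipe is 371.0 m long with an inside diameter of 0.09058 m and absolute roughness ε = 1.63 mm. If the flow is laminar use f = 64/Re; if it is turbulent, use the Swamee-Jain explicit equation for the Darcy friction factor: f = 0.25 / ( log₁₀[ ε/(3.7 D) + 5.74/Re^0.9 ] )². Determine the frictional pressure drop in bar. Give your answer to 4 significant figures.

ΔP ≈ 0.9529 bar

Q = 7.069 L/s = 7.069/1000 = 0.007069 m³/s.
Cross-sectional area A = πD²/4 = π(0.09058)²/4 = 0.006444 m²; mean velocity V = Q/A = 0.007069/0.006444 = 1.097 m/s.
Reynolds number Re = ρVD/μ = 799.7 · 1.097 · 0.09058 / 0.00223 = 3.563e+04.
Re > 4000 → turbulent. Relative roughness ε/D = 0.00163/0.09058 = 0.018. Swamee-Jain: f = 0.25/(log₁₀[0.018/3.7 + 5.74/3.563e+04^0.9])² = 0.25/(log₁₀[0.00486 + 0.000459])² = 0.25/(-2.274)² = 0.04835.
Darcy-Weisbach: ΔP = f(L/D)(ρV²/2) = 0.04835·(371/0.09058)·(799.7·1.097²/2) = 0.04835·4096·481.2 = 9.529e+04 Pa.
ΔP = 9.529e+04 Pa = 0.9529 bar.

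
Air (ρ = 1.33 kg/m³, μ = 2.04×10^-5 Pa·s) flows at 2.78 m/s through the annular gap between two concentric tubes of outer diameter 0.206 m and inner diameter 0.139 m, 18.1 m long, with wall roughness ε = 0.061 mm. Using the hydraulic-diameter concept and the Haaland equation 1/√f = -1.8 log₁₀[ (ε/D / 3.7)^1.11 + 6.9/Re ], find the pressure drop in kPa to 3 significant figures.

ΔP ≈ 0.0425 kPa

Hydraulic diameter D_h = 4A/P = D_o - D_i = 0.206 - 0.139 = 0.067 m.
Re = ρVD_h/μ = 1.33·2.78·0.067/2.04e-05 = 1.214e+04.
ε/D_h = 6.1e-05/0.067 = 0.00091; Haaland gives 1/√f = -1.8 log₁₀[9.86e-05+0.000568] = 5.717, so f = 0.0306.
ΔP = f(L/D_h)(ρV²/2) = 0.0306·18.1/0.067·5.139 = 42.48 Pa.
ΔP = 0.0425 kPa.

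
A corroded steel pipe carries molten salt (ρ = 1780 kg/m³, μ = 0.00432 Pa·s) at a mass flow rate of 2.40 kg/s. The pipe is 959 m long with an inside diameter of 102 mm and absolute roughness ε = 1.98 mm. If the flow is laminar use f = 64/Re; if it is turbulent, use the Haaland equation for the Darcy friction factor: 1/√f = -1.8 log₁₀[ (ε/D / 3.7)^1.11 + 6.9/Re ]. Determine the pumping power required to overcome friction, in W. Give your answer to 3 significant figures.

A = πD²/4 = π(0.102)²/4 = 0.008171 m²; mean velocity V = ṁ/(ρA) = 2.4/(1780 · 0.008171) = 0.165 m/s.
Reynolds number Re = ρVD/μ = 1780 · 0.165 · 0.102 / 0.00432 = 6935.
Re > 4000 → turbulent. Relative roughness ε/D = 0.00198/0.102 = 0.0194. Haaland: 1/√f = -1.8 log₁₀[(0.0194/3.7)^1.11 + 6.9/6935] = -1.8 log₁₀[0.00294 + 0.000995] = 4.328, so f = 0.05338.
Darcy-Weisbach: ΔP = f(L/D)(ρV²/2) = 0.05338·(959/0.102)·(1780·0.165²/2) = 0.05338·9402·24.23 = 1.216e+04 Pa.
Q = ṁ/ρ = 2.4/1780 = 0.001348 m³/s.
Pumping power P = QΔP = 0.001348·1.216e+04 = 16.40 W = 16.4 W.

P ≈ 16.4 W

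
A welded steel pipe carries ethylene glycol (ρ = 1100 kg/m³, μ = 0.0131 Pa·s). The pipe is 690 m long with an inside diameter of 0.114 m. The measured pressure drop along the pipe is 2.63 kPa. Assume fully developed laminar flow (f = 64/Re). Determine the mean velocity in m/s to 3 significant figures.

V ≈ 0.118 m/s

For laminar flow, f = 64/Re with Re = ρVD/μ, so Darcy-Weisbach reduces to ΔP = 32μLV/D². Solving for V: V = ΔP·D²/(32μL) = 2630·(0.114)²/(32·0.0131·690) = 0.1182 m/s.
Check: Re = ρVD/μ = 1100·0.1182·0.114/0.0131 = 1131 < 2300, so the laminar assumption holds.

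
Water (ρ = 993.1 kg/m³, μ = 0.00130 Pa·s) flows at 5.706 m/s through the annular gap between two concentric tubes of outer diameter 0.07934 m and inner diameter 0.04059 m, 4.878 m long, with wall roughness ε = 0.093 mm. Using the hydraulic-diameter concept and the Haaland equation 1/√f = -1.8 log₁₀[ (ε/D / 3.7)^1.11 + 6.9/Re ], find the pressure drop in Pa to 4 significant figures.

Hydraulic diameter D_h = 4A/P = D_o - D_i = 0.07934 - 0.04059 = 0.03875 m.
Re = ρVD_h/μ = 993.1·5.706·0.03875/0.0013 = 1.689e+05.
ε/D_h = 9.3e-05/0.03875 = 0.0024; Haaland gives 1/√f = -1.8 log₁₀[0.000289+4.09e-05] = 6.266, so f = 0.02547.
ΔP = f(L/D_h)(ρV²/2) = 0.02547·4.878/0.03875·1.617e+04 = 5.183e+04 Pa.

ΔP ≈ 51830 Pa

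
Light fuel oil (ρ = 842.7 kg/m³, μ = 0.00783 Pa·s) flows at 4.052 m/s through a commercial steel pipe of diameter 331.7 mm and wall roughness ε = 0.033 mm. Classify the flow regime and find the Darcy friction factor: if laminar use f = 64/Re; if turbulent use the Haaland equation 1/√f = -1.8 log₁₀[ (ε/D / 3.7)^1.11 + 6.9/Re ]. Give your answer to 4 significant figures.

Re = ρVD/μ = 842.7·4.052·0.3317/0.00783 = 1.447e+05.
Re > 4000 → turbulent. ε/D = 3.3e-05/0.3317 = 9.95e-05; Haaland: 1/√f = -1.8 log₁₀[8.45e-06 + 4.77e-05] = 7.651, so f = 0.01708.

f ≈ 0.01708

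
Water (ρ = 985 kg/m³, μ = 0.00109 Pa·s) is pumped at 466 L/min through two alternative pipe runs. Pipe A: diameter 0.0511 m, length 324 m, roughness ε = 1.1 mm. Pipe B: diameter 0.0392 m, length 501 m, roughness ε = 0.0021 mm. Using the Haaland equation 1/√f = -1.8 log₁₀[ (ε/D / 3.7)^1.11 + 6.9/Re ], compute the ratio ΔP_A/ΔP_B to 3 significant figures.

Pipe A: V = Q/A = 0.007767/0.002051 = 3.787 m/s; Re = 1.749e+05; ε/D = 0.0215; Haaland → f = 0.05035; ΔP_A = f(L/D)(ρV²/2) = 2.255e+06 Pa.
Pipe B: V = Q/A = 0.007767/0.001207 = 6.435 m/s; Re = 2.28e+05; ε/D = 5.36e-05; Haaland → f = 0.0155; ΔP_B = f(L/D)(ρV²/2) = 4.041e+06 Pa.
ΔP_A/ΔP_B = 2.255e+06/4.041e+06 = 0.558.

ΔP_A/ΔP_B ≈ 0.558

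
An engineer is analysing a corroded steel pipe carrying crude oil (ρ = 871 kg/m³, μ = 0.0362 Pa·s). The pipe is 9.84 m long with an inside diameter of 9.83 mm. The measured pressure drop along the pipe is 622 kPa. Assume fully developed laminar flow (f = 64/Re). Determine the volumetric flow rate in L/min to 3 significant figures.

Q ≈ 24.0 L/min

For laminar flow, f = 64/Re with Re = ρVD/μ, so Darcy-Weisbach reduces to ΔP = 32μLV/D². Solving for V: V = ΔP·D²/(32μL) = 6.22e+05·(0.00983)²/(32·0.0362·9.84) = 5.273 m/s.
Check: Re = ρVD/μ = 871·5.273·0.00983/0.0362 = 1247 < 2300, so the laminar assumption holds.
Q = V·A = 5.273·(π/4·0.00983²) = 0.0004002 m³/s = 24.0 L/min.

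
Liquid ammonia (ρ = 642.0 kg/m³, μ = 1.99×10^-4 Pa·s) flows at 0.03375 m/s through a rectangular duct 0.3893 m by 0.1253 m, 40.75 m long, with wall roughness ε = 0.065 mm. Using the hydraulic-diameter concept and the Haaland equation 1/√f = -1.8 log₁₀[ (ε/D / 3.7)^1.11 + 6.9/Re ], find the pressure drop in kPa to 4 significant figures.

Hydraulic diameter D_h = 4A/P = 4·(0.3893·0.1253)/(2·(0.3893+0.1253)) = 0.1951/1.029 = 0.1896 m.
Re = ρVD_h/μ = 642·0.03375·0.1896/0.000199 = 2.064e+04.
ε/D_h = 6.5e-05/0.1896 = 0.000343; Haaland gives 1/√f = -1.8 log₁₀[3.34e-05+0.000334] = 6.182, so f = 0.02616.
ΔP = f(L/D_h)(ρV²/2) = 0.02616·40.75/0.1896·0.3656 = 2.056 Pa.
ΔP = 0.002056 kPa.

ΔP ≈ 0.002056 kPa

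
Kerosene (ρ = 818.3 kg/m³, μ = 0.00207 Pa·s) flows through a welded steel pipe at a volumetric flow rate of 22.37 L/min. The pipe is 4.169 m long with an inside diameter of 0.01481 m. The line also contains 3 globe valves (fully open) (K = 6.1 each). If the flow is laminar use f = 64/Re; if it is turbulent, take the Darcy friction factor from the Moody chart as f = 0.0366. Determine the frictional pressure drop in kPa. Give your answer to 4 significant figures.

ΔP ≈ 54.82 kPa

Q = 22.37 L/min = 22.37/60000 = 0.0003728 m³/s.
Cross-sectional area A = πD²/4 = π(0.01481)²/4 = 0.0001723 m²; mean velocity V = Q/A = 0.0003728/0.0001723 = 2.164 m/s.
Reynolds number Re = ρVD/μ = 818.3 · 2.164 · 0.01481 / 0.00207 = 1.267e+04.
Re > 4000 → turbulent; use the Moody-chart value f = 0.0366.
Total minor-loss coefficient ΣK = 3·6.1 = 18.3.
ΔP = [f·L/D + ΣK]·(ρV²/2) = [0.0366·4.169/0.01481 + 18.3]·(818.3·2.164²/2) = [10.3 + 18.3]·1917 = 5.482e+04 Pa.
ΔP = 5.482e+04 Pa = 54.82 kPa.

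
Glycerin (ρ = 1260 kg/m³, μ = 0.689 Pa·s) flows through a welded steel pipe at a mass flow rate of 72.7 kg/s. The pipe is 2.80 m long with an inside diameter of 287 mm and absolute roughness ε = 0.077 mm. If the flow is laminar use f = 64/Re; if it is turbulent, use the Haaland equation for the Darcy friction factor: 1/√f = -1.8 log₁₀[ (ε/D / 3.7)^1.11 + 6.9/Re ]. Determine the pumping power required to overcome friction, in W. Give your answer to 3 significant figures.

A = πD²/4 = π(0.287)²/4 = 0.06469 m²; mean velocity V = ṁ/(ρA) = 72.7/(1260 · 0.06469) = 0.8919 m/s.
Reynolds number Re = ρVD/μ = 1260 · 0.8919 · 0.287 / 0.689 = 468.1.
Re < 2300 → laminar flow, so f = 64/Re = 64/468.1 = 0.1367 (the turbulent correlation is not needed).
Darcy-Weisbach: ΔP = f(L/D)(ρV²/2) = 0.1367·(2.8/0.287)·(1260·0.8919²/2) = 0.1367·9.756·501.1 = 668.5 Pa.
Q = ṁ/ρ = 72.7/1260 = 0.0577 m³/s.
Pumping power P = QΔP = 0.0577·668.5 = 38.57 W = 38.6 W.

P ≈ 38.6 W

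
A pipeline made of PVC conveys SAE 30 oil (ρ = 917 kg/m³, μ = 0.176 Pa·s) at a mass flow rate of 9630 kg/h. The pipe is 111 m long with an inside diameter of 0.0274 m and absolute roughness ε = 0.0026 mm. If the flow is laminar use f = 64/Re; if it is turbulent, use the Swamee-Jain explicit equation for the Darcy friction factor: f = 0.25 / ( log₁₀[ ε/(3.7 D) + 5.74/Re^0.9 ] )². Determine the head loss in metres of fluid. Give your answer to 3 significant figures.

h_f ≈ 458 m

ṁ = 9630 kg/h = 9630/3600 = 2.675 kg/s.
A = πD²/4 = π(0.0274)²/4 = 0.0005896 m²; mean velocity V = ṁ/(ρA) = 2.675/(917 · 0.0005896) = 4.947 m/s.
Reynolds number Re = ρVD/μ = 917 · 4.947 · 0.0274 / 0.176 = 706.3.
Re < 2300 → laminar flow, so f = 64/Re = 64/706.3 = 0.09062 (the turbulent correlation is not needed).
Darcy-Weisbach: ΔP = f(L/D)(ρV²/2) = 0.09062·(111/0.0274)·(917·4.947²/2) = 0.09062·4051·1.122e+04 = 4.12e+06 Pa.
Head loss h_f = ΔP/(ρg) = 4.12e+06/(917·9.81) = 458 m.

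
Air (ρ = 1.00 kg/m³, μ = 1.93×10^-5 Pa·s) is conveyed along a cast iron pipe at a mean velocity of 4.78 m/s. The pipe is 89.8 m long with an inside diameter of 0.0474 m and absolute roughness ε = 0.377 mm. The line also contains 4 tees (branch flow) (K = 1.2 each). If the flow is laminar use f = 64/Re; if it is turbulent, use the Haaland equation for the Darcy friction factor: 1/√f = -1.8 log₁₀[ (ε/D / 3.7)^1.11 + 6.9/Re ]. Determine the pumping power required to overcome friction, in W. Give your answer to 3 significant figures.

Reynolds number Re = ρVD/μ = 1 · 4.78 · 0.0474 / 1.93e-05 = 1.174e+04.
Re > 4000 → turbulent. Relative roughness ε/D = 0.000377/0.0474 = 0.00795. Haaland: 1/√f = -1.8 log₁₀[(0.00795/3.7)^1.11 + 6.9/1.174e+04] = -1.8 log₁₀[0.00109 + 0.000588] = 4.994, so f = 0.0401.
Total minor-loss coefficient ΣK = 4·1.2 = 4.8.
ΔP = [f·L/D + ΣK]·(ρV²/2) = [0.0401·89.8/0.0474 + 4.8]·(1·4.78²/2) = [75.97 + 4.8]·11.42 = 922.7 Pa.
Q = V·A = 4.78·0.001765 = 0.008435 m³/s.
Pumping power P = QΔP = 0.008435·922.7 = 7.783 W = 7.78 W.

P ≈ 7.78 W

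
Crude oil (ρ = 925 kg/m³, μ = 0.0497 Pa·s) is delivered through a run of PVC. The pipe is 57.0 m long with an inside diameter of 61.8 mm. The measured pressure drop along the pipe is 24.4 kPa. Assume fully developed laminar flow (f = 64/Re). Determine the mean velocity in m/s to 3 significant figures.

V ≈ 1.03 m/s

For laminar flow, f = 64/Re with Re = ρVD/μ, so Darcy-Weisbach reduces to ΔP = 32μLV/D². Solving for V: V = ΔP·D²/(32μL) = 2.44e+04·(0.0618)²/(32·0.0497·57) = 1.028 m/s.
Check: Re = ρVD/μ = 925·1.028·0.0618/0.0497 = 1182 < 2300, so the laminar assumption holds.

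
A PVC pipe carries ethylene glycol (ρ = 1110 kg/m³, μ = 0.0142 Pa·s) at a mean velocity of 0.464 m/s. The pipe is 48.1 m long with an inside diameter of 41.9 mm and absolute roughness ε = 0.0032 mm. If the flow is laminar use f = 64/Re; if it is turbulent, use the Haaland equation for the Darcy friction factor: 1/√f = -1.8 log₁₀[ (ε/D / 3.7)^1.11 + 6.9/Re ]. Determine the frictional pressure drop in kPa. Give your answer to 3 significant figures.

Reynolds number Re = ρVD/μ = 1110 · 0.464 · 0.0419 / 0.0142 = 1520.
Re < 2300 → laminar flow, so f = 64/Re = 64/1520 = 0.04211 (the turbulent correlation is not needed).
Darcy-Weisbach: ΔP = f(L/D)(ρV²/2) = 0.04211·(48.1/0.0419)·(1110·0.464²/2) = 0.04211·1148·119.5 = 5777 Pa.
ΔP = 5777 Pa = 5.78 kPa.

ΔP ≈ 5.78 kPa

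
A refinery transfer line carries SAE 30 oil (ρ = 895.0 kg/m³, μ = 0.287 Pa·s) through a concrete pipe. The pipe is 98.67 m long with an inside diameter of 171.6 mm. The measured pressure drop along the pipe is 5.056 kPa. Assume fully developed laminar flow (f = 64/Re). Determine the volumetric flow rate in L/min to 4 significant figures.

Q ≈ 228.0 L/min

For laminar flow, f = 64/Re with Re = ρVD/μ, so Darcy-Weisbach reduces to ΔP = 32μLV/D². Solving for V: V = ΔP·D²/(32μL) = 5056·(0.1716)²/(32·0.287·98.67) = 0.1643 m/s.
Check: Re = ρVD/μ = 895·0.1643·0.1716/0.287 = 87.92 < 2300, so the laminar assumption holds.
Q = V·A = 0.1643·(π/4·0.1716²) = 0.0038 m³/s = 228.0 L/min.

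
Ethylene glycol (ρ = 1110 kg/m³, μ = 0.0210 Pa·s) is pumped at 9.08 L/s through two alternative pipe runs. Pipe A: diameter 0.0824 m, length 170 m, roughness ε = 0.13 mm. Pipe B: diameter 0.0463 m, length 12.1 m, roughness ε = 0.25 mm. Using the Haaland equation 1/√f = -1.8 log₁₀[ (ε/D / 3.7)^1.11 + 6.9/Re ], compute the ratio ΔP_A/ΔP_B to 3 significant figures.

ΔP_A/ΔP_B ≈ 0.763

Pipe A: V = Q/A = 0.00908/0.005333 = 1.703 m/s; Re = 7416; ε/D = 0.00158; Haaland → f = 0.03537; ΔP_A = f(L/D)(ρV²/2) = 1.174e+05 Pa.
Pipe B: V = Q/A = 0.00908/0.001684 = 5.393 m/s; Re = 1.32e+04; ε/D = 0.0054; Haaland → f = 0.03648; ΔP_B = f(L/D)(ρV²/2) = 1.539e+05 Pa.
ΔP_A/ΔP_B = 1.174e+05/1.539e+05 = 0.763.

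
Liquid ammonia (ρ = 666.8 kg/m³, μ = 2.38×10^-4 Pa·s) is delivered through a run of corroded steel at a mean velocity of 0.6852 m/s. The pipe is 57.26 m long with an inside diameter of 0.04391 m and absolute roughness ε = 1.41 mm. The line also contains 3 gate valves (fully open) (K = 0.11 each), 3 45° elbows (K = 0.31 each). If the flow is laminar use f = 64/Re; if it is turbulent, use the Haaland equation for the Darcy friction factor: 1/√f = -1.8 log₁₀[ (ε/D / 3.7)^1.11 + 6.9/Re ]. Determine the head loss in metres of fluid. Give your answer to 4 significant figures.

Reynolds number Re = ρVD/μ = 666.8 · 0.6852 · 0.04391 / 0.000238 = 8.429e+04.
Re > 4000 → turbulent. Relative roughness ε/D = 0.00141/0.04391 = 0.0321. Haaland: 1/√f = -1.8 log₁₀[(0.0321/3.7)^1.11 + 6.9/8.429e+04] = -1.8 log₁₀[0.00515 + 8.19e-05] = 4.107, so f = 0.0593.
Total minor-loss coefficient ΣK = 3·0.11 + 3·0.31 = 1.26.
ΔP = [f·L/D + ΣK]·(ρV²/2) = [0.0593·57.26/0.04391 + 1.26]·(666.8·0.6852²/2) = [77.32 + 1.26]·156.5 = 1.23e+04 Pa.
Head loss h_f = ΔP/(ρg) = 1.23e+04/(666.8·9.81) = 1.880 m.

h_f ≈ 1.880 m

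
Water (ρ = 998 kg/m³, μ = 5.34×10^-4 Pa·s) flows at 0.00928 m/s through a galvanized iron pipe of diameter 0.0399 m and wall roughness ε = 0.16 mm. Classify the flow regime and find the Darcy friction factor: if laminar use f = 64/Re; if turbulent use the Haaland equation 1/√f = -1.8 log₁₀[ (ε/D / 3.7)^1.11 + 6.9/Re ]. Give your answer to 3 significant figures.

f ≈ 0.0925

Re = ρVD/μ = 998·0.00928·0.0399/0.000534 = 692.
Re < 2300 → laminar, so f = 64/Re = 0.09248 (roughness is irrelevant in laminar flow).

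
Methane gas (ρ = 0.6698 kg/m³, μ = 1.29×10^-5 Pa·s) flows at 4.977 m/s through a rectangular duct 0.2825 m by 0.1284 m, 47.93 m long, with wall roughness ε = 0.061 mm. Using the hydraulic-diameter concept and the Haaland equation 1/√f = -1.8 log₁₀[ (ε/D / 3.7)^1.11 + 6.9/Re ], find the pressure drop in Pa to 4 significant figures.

Hydraulic diameter D_h = 4A/P = 4·(0.2825·0.1284)/(2·(0.2825+0.1284)) = 0.1451/0.8218 = 0.1766 m.
Re = ρVD_h/μ = 0.6698·4.977·0.1766/1.29e-05 = 4.562e+04.
ε/D_h = 6.1e-05/0.1766 = 0.000346; Haaland gives 1/√f = -1.8 log₁₀[3.36e-05+0.000151] = 6.72, so f = 0.02215.
ΔP = f(L/D_h)(ρV²/2) = 0.02215·47.93/0.1766·8.296 = 49.88 Pa.

ΔP ≈ 49.88 Pa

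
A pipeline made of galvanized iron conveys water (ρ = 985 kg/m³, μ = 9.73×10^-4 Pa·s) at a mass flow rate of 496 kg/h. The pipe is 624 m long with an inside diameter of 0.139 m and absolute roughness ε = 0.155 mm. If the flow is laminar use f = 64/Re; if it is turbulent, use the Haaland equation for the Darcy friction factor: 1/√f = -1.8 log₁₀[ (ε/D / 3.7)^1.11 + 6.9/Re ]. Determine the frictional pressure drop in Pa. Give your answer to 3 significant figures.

ΔP ≈ 9.27 Pa

ṁ = 496 kg/h = 496/3600 = 0.1378 kg/s.
A = πD²/4 = π(0.139)²/4 = 0.01517 m²; mean velocity V = ṁ/(ρA) = 0.1378/(985 · 0.01517) = 0.009218 m/s.
Reynolds number Re = ρVD/μ = 985 · 0.009218 · 0.139 / 0.000973 = 1297.
Re < 2300 → laminar flow, so f = 64/Re = 64/1297 = 0.04934 (the turbulent correlation is not needed).
Darcy-Weisbach: ΔP = f(L/D)(ρV²/2) = 0.04934·(624/0.139)·(985·0.009218²/2) = 0.04934·4489·0.04185 = 9.269 Pa.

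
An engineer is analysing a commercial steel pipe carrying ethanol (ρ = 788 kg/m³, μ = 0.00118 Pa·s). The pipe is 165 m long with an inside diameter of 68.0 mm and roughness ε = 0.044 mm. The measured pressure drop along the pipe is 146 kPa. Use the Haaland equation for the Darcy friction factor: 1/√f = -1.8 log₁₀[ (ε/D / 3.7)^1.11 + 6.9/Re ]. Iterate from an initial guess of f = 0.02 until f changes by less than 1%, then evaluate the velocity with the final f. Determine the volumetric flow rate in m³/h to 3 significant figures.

Q ≈ 36.0 m³/h

Rearranging Darcy-Weisbach: V = √(2·ΔP·D/(f·L·ρ)). With ε/D = 4.4e-05/0.068 = 0.000647, iterate starting from f = 0.02:
  f = 0.02 → V = √(2·1.46e+05·0.068/(0.02·165·788)) = 2.763 m/s; Re = ρVD/μ = 1.255e+05; f → 0.02017
Converged (Δf/f < 1%). With the final f = 0.02017: V = √(2·1.46e+05·0.068/(0.02017·165·788)) = 2.752 m/s.
Q = V·A = 2.752·(π/4·0.068²) = 0.009993 m³/s = 36.0 m³/h.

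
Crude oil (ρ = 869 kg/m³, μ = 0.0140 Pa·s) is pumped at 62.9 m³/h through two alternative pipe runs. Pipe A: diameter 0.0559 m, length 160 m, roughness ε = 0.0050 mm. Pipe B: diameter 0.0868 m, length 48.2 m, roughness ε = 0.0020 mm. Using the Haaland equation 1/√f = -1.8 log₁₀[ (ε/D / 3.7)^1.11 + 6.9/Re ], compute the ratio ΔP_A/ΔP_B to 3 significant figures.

Pipe A: V = Q/A = 0.01747/0.002454 = 7.119 m/s; Re = 2.47e+04; ε/D = 8.94e-05; Haaland → f = 0.0246; ΔP_A = f(L/D)(ρV²/2) = 1.55e+06 Pa.
Pipe B: V = Q/A = 0.01747/0.005917 = 2.953 m/s; Re = 1.591e+04; ε/D = 2.3e-05; Haaland → f = 0.02732; ΔP_B = f(L/D)(ρV²/2) = 5.747e+04 Pa.
ΔP_A/ΔP_B = 1.55e+06/5.747e+04 = 27.0.

ΔP_A/ΔP_B ≈ 27.0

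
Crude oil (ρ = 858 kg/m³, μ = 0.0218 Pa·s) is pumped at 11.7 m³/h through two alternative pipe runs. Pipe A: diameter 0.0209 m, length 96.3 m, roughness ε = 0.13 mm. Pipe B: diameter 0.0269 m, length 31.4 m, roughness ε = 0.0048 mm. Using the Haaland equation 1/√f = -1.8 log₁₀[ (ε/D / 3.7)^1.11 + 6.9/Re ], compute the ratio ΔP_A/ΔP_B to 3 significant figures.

ΔP_A/ΔP_B ≈ 12.2

Pipe A: V = Q/A = 0.00325/0.0003431 = 9.473 m/s; Re = 7793; ε/D = 0.00622; Haaland → f = 0.04037; ΔP_A = f(L/D)(ρV²/2) = 7.162e+06 Pa.
Pipe B: V = Q/A = 0.00325/0.0005683 = 5.719 m/s; Re = 6054; ε/D = 0.000178; Haaland → f = 0.03578; ΔP_B = f(L/D)(ρV²/2) = 5.859e+05 Pa.
ΔP_A/ΔP_B = 7.162e+06/5.859e+05 = 12.2.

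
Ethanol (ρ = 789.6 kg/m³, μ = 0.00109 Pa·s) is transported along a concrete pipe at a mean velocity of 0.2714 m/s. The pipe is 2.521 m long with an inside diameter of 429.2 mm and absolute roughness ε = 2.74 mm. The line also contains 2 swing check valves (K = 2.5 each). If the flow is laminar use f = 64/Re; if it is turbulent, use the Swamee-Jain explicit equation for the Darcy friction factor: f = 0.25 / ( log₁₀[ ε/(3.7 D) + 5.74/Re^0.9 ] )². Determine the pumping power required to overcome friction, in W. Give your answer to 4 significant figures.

Reynolds number Re = ρVD/μ = 789.6 · 0.2714 · 0.4292 / 0.00109 = 8.438e+04.
Re > 4000 → turbulent. Relative roughness ε/D = 0.00274/0.4292 = 0.00638. Swamee-Jain: f = 0.25/(log₁₀[0.00638/3.7 + 5.74/8.438e+04^0.9])² = 0.25/(log₁₀[0.00173 + 0.000211])² = 0.25/(-2.713)² = 0.03397.
Total minor-loss coefficient ΣK = 2·2.5 = 5.
ΔP = [f·L/D + ΣK]·(ρV²/2) = [0.03397·2.521/0.4292 + 5]·(789.6·0.2714²/2) = [0.1995 + 5]·29.08 = 151.2 Pa.
Q = V·A = 0.2714·0.1447 = 0.03927 m³/s.
Pumping power P = QΔP = 0.03927·151.2 = 5.9372 W = 5.937 W.

P ≈ 5.937 W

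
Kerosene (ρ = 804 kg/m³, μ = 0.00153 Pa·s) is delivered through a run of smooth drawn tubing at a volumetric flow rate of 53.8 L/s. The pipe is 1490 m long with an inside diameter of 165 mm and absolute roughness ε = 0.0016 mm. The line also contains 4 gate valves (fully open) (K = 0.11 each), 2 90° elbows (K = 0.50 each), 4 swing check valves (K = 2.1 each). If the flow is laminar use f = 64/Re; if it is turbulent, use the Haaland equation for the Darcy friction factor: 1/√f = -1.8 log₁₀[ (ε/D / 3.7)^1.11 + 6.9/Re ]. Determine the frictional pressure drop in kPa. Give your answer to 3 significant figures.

Q = 53.8 L/s = 53.8/1000 = 0.0538 m³/s.
Cross-sectional area A = πD²/4 = π(0.165)²/4 = 0.02138 m²; mean velocity V = Q/A = 0.0538/0.02138 = 2.516 m/s.
Reynolds number Re = ρVD/μ = 804 · 2.516 · 0.165 / 0.00153 = 2.182e+05.
Re > 4000 → turbulent. Relative roughness ε/D = 1.6e-06/0.165 = 9.7e-06. Haaland: 1/√f = -1.8 log₁₀[(9.7e-06/3.7)^1.11 + 6.9/2.182e+05] = -1.8 log₁₀[6.37e-07 + 3.16e-05] = 8.084, so f = 0.0153.
Total minor-loss coefficient ΣK = 4·0.11 + 2·0.5 + 4·2.1 = 9.84.
ΔP = [f·L/D + ΣK]·(ρV²/2) = [0.0153·1490/0.165 + 9.84]·(804·2.516²/2) = [138.2 + 9.84]·2545 = 3.767e+05 Pa.
ΔP = 3.767e+05 Pa = 377 kPa.

ΔP ≈ 377 kPa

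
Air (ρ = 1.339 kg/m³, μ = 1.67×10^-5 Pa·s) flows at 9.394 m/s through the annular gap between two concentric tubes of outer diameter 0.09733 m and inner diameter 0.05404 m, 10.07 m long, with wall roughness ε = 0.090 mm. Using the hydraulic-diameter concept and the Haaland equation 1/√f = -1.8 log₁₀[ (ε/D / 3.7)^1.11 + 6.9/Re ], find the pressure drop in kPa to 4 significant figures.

ΔP ≈ 0.3805 kPa

Hydraulic diameter D_h = 4A/P = D_o - D_i = 0.09733 - 0.05404 = 0.04329 m.
Re = ρVD_h/μ = 1.339·9.394·0.04329/1.67e-05 = 3.261e+04.
ε/D_h = 9e-05/0.04329 = 0.00208; Haaland gives 1/√f = -1.8 log₁₀[0.000247+0.000212] = 6.01, so f = 0.02769.
ΔP = f(L/D_h)(ρV²/2) = 0.02769·10.07/0.04329·59.08 = 380.5 Pa.
ΔP = 0.3805 kPa.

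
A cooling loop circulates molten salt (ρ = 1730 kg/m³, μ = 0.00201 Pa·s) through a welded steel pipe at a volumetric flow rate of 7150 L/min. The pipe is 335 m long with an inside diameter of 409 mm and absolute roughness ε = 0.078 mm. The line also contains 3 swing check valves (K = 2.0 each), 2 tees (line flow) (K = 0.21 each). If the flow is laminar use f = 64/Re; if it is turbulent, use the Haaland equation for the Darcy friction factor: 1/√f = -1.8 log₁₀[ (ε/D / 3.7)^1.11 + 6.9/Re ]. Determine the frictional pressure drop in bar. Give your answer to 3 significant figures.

Q = 7150 L/min = 7150/60000 = 0.1192 m³/s.
Cross-sectional area A = πD²/4 = π(0.409)²/4 = 0.1314 m²; mean velocity V = Q/A = 0.1192/0.1314 = 0.907 m/s.
Reynolds number Re = ρVD/μ = 1730 · 0.907 · 0.409 / 0.00201 = 3.193e+05.
Re > 4000 → turbulent. Relative roughness ε/D = 7.8e-05/0.409 = 0.000191. Haaland: 1/√f = -1.8 log₁₀[(0.000191/3.7)^1.11 + 6.9/3.193e+05] = -1.8 log₁₀[1.74e-05 + 2.16e-05] = 7.936, so f = 0.01588.
Total minor-loss coefficient ΣK = 3·2 + 2·0.21 = 6.42.
ΔP = [f·L/D + ΣK]·(ρV²/2) = [0.01588·335/0.409 + 6.42]·(1730·0.907²/2) = [13.01 + 6.42]·711.6 = 1.382e+04 Pa.
ΔP = 1.382e+04 Pa = 0.138 bar.

ΔP ≈ 0.138 bar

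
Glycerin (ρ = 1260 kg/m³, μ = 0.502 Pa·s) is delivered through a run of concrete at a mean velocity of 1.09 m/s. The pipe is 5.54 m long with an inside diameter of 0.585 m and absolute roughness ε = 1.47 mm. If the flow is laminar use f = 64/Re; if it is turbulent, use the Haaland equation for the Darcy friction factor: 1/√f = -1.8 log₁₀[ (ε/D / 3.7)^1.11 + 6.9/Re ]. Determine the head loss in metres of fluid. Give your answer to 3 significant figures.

h_f ≈ 0.0229 m

Reynolds number Re = ρVD/μ = 1260 · 1.09 · 0.585 / 0.502 = 1600.
Re < 2300 → laminar flow, so f = 64/Re = 64/1600 = 0.03999 (the turbulent correlation is not needed).
Darcy-Weisbach: ΔP = f(L/D)(ρV²/2) = 0.03999·(5.54/0.585)·(1260·1.09²/2) = 0.03999·9.47·748.5 = 283.5 Pa.
Head loss h_f = ΔP/(ρg) = 283.5/(1260·9.81) = 0.0229 m.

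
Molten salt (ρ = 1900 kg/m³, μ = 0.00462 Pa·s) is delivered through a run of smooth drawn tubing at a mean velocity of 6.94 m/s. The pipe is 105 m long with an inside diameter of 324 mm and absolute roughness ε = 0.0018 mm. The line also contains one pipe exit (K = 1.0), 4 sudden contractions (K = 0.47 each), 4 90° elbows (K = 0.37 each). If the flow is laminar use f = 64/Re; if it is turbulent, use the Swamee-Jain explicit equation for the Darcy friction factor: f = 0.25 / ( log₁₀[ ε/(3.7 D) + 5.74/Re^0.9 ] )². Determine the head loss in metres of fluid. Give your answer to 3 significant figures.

h_f ≈ 20.2 m

Reynolds number Re = ρVD/μ = 1900 · 6.94 · 0.324 / 0.00462 = 9.247e+05.
Re > 4000 → turbulent. Relative roughness ε/D = 1.8e-06/0.324 = 5.56e-06. Swamee-Jain: f = 0.25/(log₁₀[5.56e-06/3.7 + 5.74/9.247e+05^0.9])² = 0.25/(log₁₀[1.5e-06 + 2.45e-05])² = 0.25/(-4.585)² = 0.01189.
Total minor-loss coefficient ΣK = 1·1 + 4·0.47 + 4·0.37 = 4.36.
ΔP = [f·L/D + ΣK]·(ρV²/2) = [0.01189·105/0.324 + 4.36]·(1900·6.94²/2) = [3.854 + 4.36]·4.576e+04 = 3.759e+05 Pa.
Head loss h_f = ΔP/(ρg) = 3.759e+05/(1900·9.81) = 20.2 m.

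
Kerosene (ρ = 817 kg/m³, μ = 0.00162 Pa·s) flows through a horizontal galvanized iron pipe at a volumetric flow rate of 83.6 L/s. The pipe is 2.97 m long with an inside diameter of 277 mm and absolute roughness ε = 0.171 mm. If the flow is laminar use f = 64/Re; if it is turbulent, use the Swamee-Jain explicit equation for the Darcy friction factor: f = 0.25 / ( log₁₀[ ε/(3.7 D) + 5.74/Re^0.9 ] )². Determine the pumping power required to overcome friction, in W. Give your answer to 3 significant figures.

Q = 83.6 L/s = 83.6/1000 = 0.0836 m³/s.
Cross-sectional area A = πD²/4 = π(0.277)²/4 = 0.06026 m²; mean velocity V = Q/A = 0.0836/0.06026 = 1.387 m/s.
Reynolds number Re = ρVD/μ = 817 · 1.387 · 0.277 / 0.00162 = 1.938e+05.
Re > 4000 → turbulent. Relative roughness ε/D = 0.000171/0.277 = 0.000617. Swamee-Jain: f = 0.25/(log₁₀[0.000617/3.7 + 5.74/1.938e+05^0.9])² = 0.25/(log₁₀[0.000167 + 0.0001])² = 0.25/(-3.574)² = 0.01958.
Darcy-Weisbach: ΔP = f(L/D)(ρV²/2) = 0.01958·(2.97/0.277)·(817·1.387²/2) = 0.01958·10.72·786.2 = 165 Pa.
Pumping power P = QΔP = 0.0836·165 = 13.79 W = 13.8 W.

P ≈ 13.8 W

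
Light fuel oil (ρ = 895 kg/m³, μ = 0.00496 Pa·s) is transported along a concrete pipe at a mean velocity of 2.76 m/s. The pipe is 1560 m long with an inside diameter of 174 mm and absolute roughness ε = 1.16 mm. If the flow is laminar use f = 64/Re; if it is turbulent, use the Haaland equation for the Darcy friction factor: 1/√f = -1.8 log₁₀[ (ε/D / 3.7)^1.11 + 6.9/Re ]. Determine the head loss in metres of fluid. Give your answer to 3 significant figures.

h_f ≈ 119 m

Reynolds number Re = ρVD/μ = 895 · 2.76 · 0.174 / 0.00496 = 8.666e+04.
Re > 4000 → turbulent. Relative roughness ε/D = 0.00116/0.174 = 0.00667. Haaland: 1/√f = -1.8 log₁₀[(0.00667/3.7)^1.11 + 6.9/8.666e+04] = -1.8 log₁₀[0.000899 + 7.96e-05] = 5.417, so f = 0.03408.
Darcy-Weisbach: ΔP = f(L/D)(ρV²/2) = 0.03408·(1560/0.174)·(895·2.76²/2) = 0.03408·8966·3409 = 1.042e+06 Pa.
Head loss h_f = ΔP/(ρg) = 1.042e+06/(895·9.81) = 119 m.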